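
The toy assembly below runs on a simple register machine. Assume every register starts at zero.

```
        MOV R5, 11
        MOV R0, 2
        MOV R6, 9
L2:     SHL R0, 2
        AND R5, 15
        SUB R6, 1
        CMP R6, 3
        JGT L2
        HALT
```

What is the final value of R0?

8192

MOV R5, 11 → R5=11
MOV R0, 2 → R0=2
MOV R6, 9 → R6=9
SHL R0, 2 → R0=2<<2=8
AND R5, 15 → R5=11&15=11
SUB R6, 1 → R6=9-1=8
CMP R6, 3  (cmp 8,3)
JGT L2: taken
SHL R0, 2 → R0=8<<2=32
AND R5, 15 → R5=11&15=11
SUB R6, 1 → R6=8-1=7
CMP R6, 3  (cmp 7,3)
JGT L2: taken
SHL R0, 2 → R0=32<<2=128
AND R5, 15 → R5=11&15=11
SUB R6, 1 → R6=7-1=6
CMP R6, 3  (cmp 6,3)
JGT L2: taken
SHL R0, 2 → R0=128<<2=512
AND R5, 15 → R5=11&15=11
SUB R6, 1 → R6=6-1=5
CMP R6, 3  (cmp 5,3)
JGT L2: taken
SHL R0, 2 → R0=512<<2=2048
AND R5, 15 → R5=11&15=11
SUB R6, 1 → R6=5-1=4
CMP R6, 3  (cmp 4,3)
JGT L2: taken
SHL R0, 2 → R0=2048<<2=8192
AND R5, 15 → R5=11&15=11
SUB R6, 1 → R6=4-1=3
CMP R6, 3  (cmp 3,3)
JGT L2: not taken
halt.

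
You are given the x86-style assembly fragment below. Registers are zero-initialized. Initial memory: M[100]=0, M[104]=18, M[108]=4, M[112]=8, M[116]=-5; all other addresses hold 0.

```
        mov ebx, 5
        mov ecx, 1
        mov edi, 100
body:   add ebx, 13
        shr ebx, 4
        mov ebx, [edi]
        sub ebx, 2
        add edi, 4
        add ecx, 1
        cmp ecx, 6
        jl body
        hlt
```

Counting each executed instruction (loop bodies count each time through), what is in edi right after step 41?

mov ebx, 5 → ebx=5
mov ecx, 1 → ecx=1
mov edi, 100 → edi=100
add ebx, 13 → ebx=5+13=18
shr ebx, 4 → ebx=18>>4=1
mov ebx, [edi] → ebx=M[100]=0
sub ebx, 2 → ebx=0-2=-2
add edi, 4 → edi=100+4=104
add ecx, 1 → ecx=1+1=2
cmp ecx, 6  (cmp 2,6)
jl body: taken
add ebx, 13 → ebx=(-2)+13=11
shr ebx, 4 → ebx=11>>4=0
mov ebx, [edi] → ebx=M[104]=18
sub ebx, 2 → ebx=18-2=16
add edi, 4 → edi=104+4=108
add ecx, 1 → ecx=2+1=3
cmp ecx, 6  (cmp 3,6)
jl body: taken
add ebx, 13 → ebx=16+13=29
shr ebx, 4 → ebx=29>>4=1
mov ebx, [edi] → ebx=M[108]=4
sub ebx, 2 → ebx=4-2=2
add edi, 4 → edi=108+4=112
add ecx, 1 → ecx=3+1=4
cmp ecx, 6  (cmp 4,6)
jl body: taken
add ebx, 13 → ebx=2+13=15
shr ebx, 4 → ebx=15>>4=0
mov ebx, [edi] → ebx=M[112]=8
sub ebx, 2 → ebx=8-2=6
add edi, 4 → edi=112+4=116
add ecx, 1 → ecx=4+1=5
cmp ecx, 6  (cmp 5,6)
jl body: taken
add ebx, 13 → ebx=6+13=19
shr ebx, 4 → ebx=19>>4=1
mov ebx, [edi] → ebx=M[116]=-5
sub ebx, 2 → ebx=(-5)-2=-7
add edi, 4 → edi=116+4=120
add ecx, 1 → ecx=5+1=6
After step 41: edi = 120.

120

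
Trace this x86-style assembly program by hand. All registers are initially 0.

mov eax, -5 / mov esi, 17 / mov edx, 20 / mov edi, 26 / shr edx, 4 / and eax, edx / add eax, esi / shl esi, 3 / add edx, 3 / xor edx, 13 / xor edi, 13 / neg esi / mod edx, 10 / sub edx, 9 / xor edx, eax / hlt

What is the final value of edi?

mov eax, -5 → eax=-5
mov esi, 17 → esi=17
mov edx, 20 → edx=20
mov edi, 26 → edi=26
shr edx, 4 → edx=20>>4=1
and eax, edx → eax=(-5)&1=1
add eax, esi → eax=1+17=18
shl esi, 3 → esi=17<<3=136
add edx, 3 → edx=1+3=4
xor edx, 13 → edx=4^13=9
xor edi, 13 → edi=26^13=23
neg esi → esi=-(136)=-136
mod edx, 10 → edx=9%10=9
sub edx, 9 → edx=9-9=0
xor edx, eax → edx=0^18=18
halt.

23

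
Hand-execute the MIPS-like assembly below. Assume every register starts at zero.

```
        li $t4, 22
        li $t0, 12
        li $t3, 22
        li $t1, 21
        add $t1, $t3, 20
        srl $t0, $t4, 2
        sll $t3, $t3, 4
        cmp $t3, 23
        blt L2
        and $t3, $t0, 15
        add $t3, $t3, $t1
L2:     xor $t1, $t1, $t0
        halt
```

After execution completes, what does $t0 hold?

li $t4, 22 → $t4=22
li $t0, 12 → $t0=12
li $t3, 22 → $t3=22
li $t1, 21 → $t1=21
add $t1, $t3, 20 → $t1=22+20=42
srl $t0, $t4, 2 → $t0=22>>2=5
sll $t3, $t3, 4 → $t3=22<<4=352
cmp $t3, 23  (cmp 352,23)
blt L2: not taken
and $t3, $t0, 15 → $t3=5&15=5
add $t3, $t3, $t1 → $t3=5+42=47
xor $t1, $t1, $t0 → $t1=42^5=47
halt.

5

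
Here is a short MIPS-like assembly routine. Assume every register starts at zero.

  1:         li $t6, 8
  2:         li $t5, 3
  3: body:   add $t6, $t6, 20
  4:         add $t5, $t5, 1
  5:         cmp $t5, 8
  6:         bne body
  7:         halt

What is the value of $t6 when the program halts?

li $t6, 8 → $t6=8
li $t5, 3 → $t5=3
add $t6, $t6, 20 → $t6=8+20=28
add $t5, $t5, 1 → $t5=3+1=4
cmp $t5, 8  (cmp 4,8)
bne body: taken
add $t6, $t6, 20 → $t6=28+20=48
add $t5, $t5, 1 → $t5=4+1=5
cmp $t5, 8  (cmp 5,8)
bne body: taken
add $t6, $t6, 20 → $t6=48+20=68
add $t5, $t5, 1 → $t5=5+1=6
cmp $t5, 8  (cmp 6,8)
bne body: taken
add $t6, $t6, 20 → $t6=68+20=88
add $t5, $t5, 1 → $t5=6+1=7
cmp $t5, 8  (cmp 7,8)
bne body: taken
add $t6, $t6, 20 → $t6=88+20=108
add $t5, $t5, 1 → $t5=7+1=8
cmp $t5, 8  (cmp 8,8)
bne body: not taken
halt.

108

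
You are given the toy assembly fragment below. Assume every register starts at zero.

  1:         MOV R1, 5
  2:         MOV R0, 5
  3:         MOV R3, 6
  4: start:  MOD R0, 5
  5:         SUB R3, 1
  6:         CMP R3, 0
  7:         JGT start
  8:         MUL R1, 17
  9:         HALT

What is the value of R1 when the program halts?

85

R1=5
R0=5
R3=6
R0=5%5=0
R3=6-1=5
CMP R3, 0  (cmp 5,0)
JGT start: taken
R0=0%5=0
R3=5-1=4
CMP R3, 0  (cmp 4,0)
JGT start: taken
R0=0%5=0
R3=4-1=3
CMP R3, 0  (cmp 3,0)
JGT start: taken
R0=0%5=0
R3=3-1=2
CMP R3, 0  (cmp 2,0)
JGT start: taken
R0=0%5=0
R3=2-1=1
CMP R3, 0  (cmp 1,0)
JGT start: taken
R0=0%5=0
R3=1-1=0
CMP R3, 0  (cmp 0,0)
JGT start: not taken
R1=5*17=85
halt.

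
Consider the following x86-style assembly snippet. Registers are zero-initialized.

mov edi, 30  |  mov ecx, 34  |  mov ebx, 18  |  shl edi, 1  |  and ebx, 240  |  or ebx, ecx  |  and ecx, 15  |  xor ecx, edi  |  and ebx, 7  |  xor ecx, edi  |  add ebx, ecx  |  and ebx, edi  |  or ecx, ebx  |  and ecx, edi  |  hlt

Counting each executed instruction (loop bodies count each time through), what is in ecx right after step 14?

4

edi=30
ecx=34
ebx=18
edi=30<<1=60
ebx=18&240=16
ebx=16|34=50
ecx=34&15=2
ecx=2^60=62
ebx=50&7=2
ecx=62^60=2
ebx=2+2=4
ebx=4&60=4
ecx=2|4=6
ecx=6&60=4
After step 14: ecx = 4.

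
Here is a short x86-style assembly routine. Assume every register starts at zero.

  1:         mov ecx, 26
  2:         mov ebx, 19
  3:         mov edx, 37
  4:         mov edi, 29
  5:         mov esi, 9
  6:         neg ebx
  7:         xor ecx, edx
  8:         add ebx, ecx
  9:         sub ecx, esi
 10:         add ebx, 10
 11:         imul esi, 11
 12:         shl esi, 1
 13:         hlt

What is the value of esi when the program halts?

mov ecx, 26 → ecx=26
mov ebx, 19 → ebx=19
mov edx, 37 → edx=37
mov edi, 29 → edi=29
mov esi, 9 → esi=9
neg ebx → ebx=-(19)=-19
xor ecx, edx → ecx=26^37=63
add ebx, ecx → ebx=(-19)+63=44
sub ecx, esi → ecx=63-9=54
add ebx, 10 → ebx=44+10=54
imul esi, 11 → esi=9*11=99
shl esi, 1 → esi=99<<1=198
halt.

198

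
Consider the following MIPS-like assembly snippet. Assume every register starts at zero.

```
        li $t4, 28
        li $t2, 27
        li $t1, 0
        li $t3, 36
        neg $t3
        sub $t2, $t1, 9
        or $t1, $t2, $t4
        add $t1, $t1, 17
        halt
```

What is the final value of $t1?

after li $t4, 28: $t4=28
after li $t2, 27: $t2=27
after li $t1, 0: $t1=0
after li $t3, 36: $t3=36
after neg $t3: $t3=-(36)=-36
after sub $t2, $t1, 9: $t2=0-9=-9
after or $t1, $t2, $t4: $t1=(-9)|28=-1
after add $t1, $t1, 17: $t1=(-1)+17=16
halt.

16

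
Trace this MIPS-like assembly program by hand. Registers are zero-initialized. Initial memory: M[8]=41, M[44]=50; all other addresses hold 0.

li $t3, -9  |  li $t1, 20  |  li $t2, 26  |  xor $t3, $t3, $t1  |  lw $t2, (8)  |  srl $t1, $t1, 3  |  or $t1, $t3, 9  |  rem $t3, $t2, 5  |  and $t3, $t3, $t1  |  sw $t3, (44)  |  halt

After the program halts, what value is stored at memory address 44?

$t3=-9
$t1=20
$t2=26
$t3=(-9)^20=-29
$t2=M[8]=41
$t1=20>>3=2
$t1=(-29)|9=-21
$t3=41%5=1
$t3=1&(-21)=1
sw $t3, (44) → M[44]=1
halt.

1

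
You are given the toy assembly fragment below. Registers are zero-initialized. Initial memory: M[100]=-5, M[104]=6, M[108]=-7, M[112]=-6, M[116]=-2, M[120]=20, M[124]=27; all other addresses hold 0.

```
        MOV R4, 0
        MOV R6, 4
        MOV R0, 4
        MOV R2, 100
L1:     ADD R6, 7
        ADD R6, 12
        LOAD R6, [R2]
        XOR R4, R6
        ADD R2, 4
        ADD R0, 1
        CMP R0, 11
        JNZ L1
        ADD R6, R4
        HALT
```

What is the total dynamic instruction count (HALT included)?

MOV R4, 0 → R4=0
MOV R6, 4 → R6=4
MOV R0, 4 → R0=4
MOV R2, 100 → R2=100
ADD R6, 7 → R6=4+7=11
ADD R6, 12 → R6=11+12=23
LOAD R6, [R2] → R6=M[100]=-5
XOR R4, R6 → R4=0^(-5)=-5
ADD R2, 4 → R2=100+4=104
ADD R0, 1 → R0=4+1=5
CMP R0, 11  (cmp 5,11)
JNZ L1: taken
ADD R6, 7 → R6=(-5)+7=2
ADD R6, 12 → R6=2+12=14
LOAD R6, [R2] → R6=M[104]=6
XOR R4, R6 → R4=(-5)^6=-3
ADD R2, 4 → R2=104+4=108
ADD R0, 1 → R0=5+1=6
CMP R0, 11  (cmp 6,11)
JNZ L1: taken
ADD R6, 7 → R6=6+7=13
ADD R6, 12 → R6=13+12=25
LOAD R6, [R2] → R6=M[108]=-7
XOR R4, R6 → R4=(-3)^(-7)=4
ADD R2, 4 → R2=108+4=112
ADD R0, 1 → R0=6+1=7
CMP R0, 11  (cmp 7,11)
JNZ L1: taken
ADD R6, 7 → R6=(-7)+7=0
ADD R6, 12 → R6=0+12=12
LOAD R6, [R2] → R6=M[112]=-6
XOR R4, R6 → R4=4^(-6)=-2
ADD R2, 4 → R2=112+4=116
ADD R0, 1 → R0=7+1=8
CMP R0, 11  (cmp 8,11)
JNZ L1: taken
ADD R6, 7 → R6=(-6)+7=1
ADD R6, 12 → R6=1+12=13
LOAD R6, [R2] → R6=M[116]=-2
XOR R4, R6 → R4=(-2)^(-2)=0
ADD R2, 4 → R2=116+4=120
ADD R0, 1 → R0=8+1=9
CMP R0, 11  (cmp 9,11)
JNZ L1: taken
ADD R6, 7 → R6=(-2)+7=5
ADD R6, 12 → R6=5+12=17
LOAD R6, [R2] → R6=M[120]=20
XOR R4, R6 → R4=0^20=20
ADD R2, 4 → R2=120+4=124
ADD R0, 1 → R0=9+1=10
CMP R0, 11  (cmp 10,11)
JNZ L1: taken
ADD R6, 7 → R6=20+7=27
ADD R6, 12 → R6=27+12=39
LOAD R6, [R2] → R6=M[124]=27
XOR R4, R6 → R4=20^27=15
ADD R2, 4 → R2=124+4=128
ADD R0, 1 → R0=10+1=11
CMP R0, 11  (cmp 11,11)
JNZ L1: not taken
ADD R6, R4 → R6=27+15=42
halt.
Total executed instructions: 62.

62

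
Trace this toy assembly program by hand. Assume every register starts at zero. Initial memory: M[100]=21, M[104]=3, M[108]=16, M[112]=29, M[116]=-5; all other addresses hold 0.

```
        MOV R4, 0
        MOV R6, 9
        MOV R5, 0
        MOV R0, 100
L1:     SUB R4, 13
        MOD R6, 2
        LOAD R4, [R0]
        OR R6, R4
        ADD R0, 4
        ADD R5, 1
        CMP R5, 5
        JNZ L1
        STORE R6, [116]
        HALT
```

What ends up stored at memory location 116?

after MOV R4, 0: R4=0
after MOV R6, 9: R6=9
after MOV R5, 0: R5=0
after MOV R0, 100: R0=100
after SUB R4, 13: R4=0-13=-13
after MOD R6, 2: R6=9%2=1
after LOAD R4, [R0]: R4=M[100]=21
after OR R6, R4: R6=1|21=21
after ADD R0, 4: R0=100+4=104
after ADD R5, 1: R5=0+1=1
CMP R5, 5  (cmp 1,5)
JNZ L1: taken
after SUB R4, 13: R4=21-13=8
after MOD R6, 2: R6=21%2=1
after LOAD R4, [R0]: R4=M[104]=3
after OR R6, R4: R6=1|3=3
after ADD R0, 4: R0=104+4=108
after ADD R5, 1: R5=1+1=2
CMP R5, 5  (cmp 2,5)
JNZ L1: taken
after SUB R4, 13: R4=3-13=-10
after MOD R6, 2: R6=3%2=1
after LOAD R4, [R0]: R4=M[108]=16
after OR R6, R4: R6=1|16=17
after ADD R0, 4: R0=108+4=112
after ADD R5, 1: R5=2+1=3
CMP R5, 5  (cmp 3,5)
JNZ L1: taken
after SUB R4, 13: R4=16-13=3
after MOD R6, 2: R6=17%2=1
after LOAD R4, [R0]: R4=M[112]=29
after OR R6, R4: R6=1|29=29
after ADD R0, 4: R0=112+4=116
after ADD R5, 1: R5=3+1=4
CMP R5, 5  (cmp 4,5)
JNZ L1: taken
after SUB R4, 13: R4=29-13=16
after MOD R6, 2: R6=29%2=1
after LOAD R4, [R0]: R4=M[116]=-5
after OR R6, R4: R6=1|(-5)=-5
after ADD R0, 4: R0=116+4=120
after ADD R5, 1: R5=4+1=5
CMP R5, 5  (cmp 5,5)
JNZ L1: not taken
STORE R6, [116] → M[116]=-5
halt.

-5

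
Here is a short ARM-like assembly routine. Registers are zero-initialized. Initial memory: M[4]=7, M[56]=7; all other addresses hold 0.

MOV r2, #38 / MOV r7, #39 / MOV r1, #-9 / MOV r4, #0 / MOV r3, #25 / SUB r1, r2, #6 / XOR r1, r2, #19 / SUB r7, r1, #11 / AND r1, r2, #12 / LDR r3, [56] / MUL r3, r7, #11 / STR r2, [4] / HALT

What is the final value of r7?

MOV r2, #38 → r2=38
MOV r7, #39 → r7=39
MOV r1, #-9 → r1=-9
MOV r4, #0 → r4=0
MOV r3, #25 → r3=25
SUB r1, r2, #6 → r1=38-6=32
XOR r1, r2, #19 → r1=38^19=53
SUB r7, r1, #11 → r7=53-11=42
AND r1, r2, #12 → r1=38&12=4
LDR r3, [56] → r3=M[56]=7
MUL r3, r7, #11 → r3=42*11=462
STR r2, [4] → M[4]=38
halt.

42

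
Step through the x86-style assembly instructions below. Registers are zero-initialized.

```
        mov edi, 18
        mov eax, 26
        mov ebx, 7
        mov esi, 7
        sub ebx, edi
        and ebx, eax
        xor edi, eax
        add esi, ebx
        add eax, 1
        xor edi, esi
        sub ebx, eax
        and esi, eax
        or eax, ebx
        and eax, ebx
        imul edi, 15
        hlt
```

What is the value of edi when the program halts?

mov edi, 18 → edi=18
mov eax, 26 → eax=26
mov ebx, 7 → ebx=7
mov esi, 7 → esi=7
sub ebx, edi → ebx=7-18=-11
and ebx, eax → ebx=(-11)&26=16
xor edi, eax → edi=18^26=8
add esi, ebx → esi=7+16=23
add eax, 1 → eax=26+1=27
xor edi, esi → edi=8^23=31
sub ebx, eax → ebx=16-27=-11
and esi, eax → esi=23&27=19
or eax, ebx → eax=27|(-11)=-1
and eax, ebx → eax=(-1)&(-11)=-11
imul edi, 15 → edi=31*15=465
halt.

465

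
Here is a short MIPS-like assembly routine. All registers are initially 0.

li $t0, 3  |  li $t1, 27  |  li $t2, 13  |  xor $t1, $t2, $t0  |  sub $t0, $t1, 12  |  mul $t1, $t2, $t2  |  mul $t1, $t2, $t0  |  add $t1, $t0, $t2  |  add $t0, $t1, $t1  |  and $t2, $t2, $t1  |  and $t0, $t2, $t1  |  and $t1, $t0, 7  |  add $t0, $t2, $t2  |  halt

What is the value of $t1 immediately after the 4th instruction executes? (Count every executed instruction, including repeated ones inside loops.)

after li $t0, 3: $t0=3
after li $t1, 27: $t1=27
after li $t2, 13: $t2=13
after xor $t1, $t2, $t0: $t1=13^3=14
After step 4: $t1 = 14.

14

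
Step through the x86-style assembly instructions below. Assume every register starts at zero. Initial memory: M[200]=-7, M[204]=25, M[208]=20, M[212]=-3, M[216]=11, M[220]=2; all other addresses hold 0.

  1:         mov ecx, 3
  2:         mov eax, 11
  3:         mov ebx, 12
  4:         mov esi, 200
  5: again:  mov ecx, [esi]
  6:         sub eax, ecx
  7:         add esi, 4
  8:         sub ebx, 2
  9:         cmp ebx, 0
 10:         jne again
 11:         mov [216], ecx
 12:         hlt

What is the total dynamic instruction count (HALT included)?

42

after mov ecx, 3: ecx=3
after mov eax, 11: eax=11
after mov ebx, 12: ebx=12
after mov esi, 200: esi=200
after mov ecx, [esi]: ecx=M[200]=-7
after sub eax, ecx: eax=11-(-7)=18
after add esi, 4: esi=200+4=204
after sub ebx, 2: ebx=12-2=10
cmp ebx, 0  (cmp 10,0)
jne again: taken
after mov ecx, [esi]: ecx=M[204]=25
after sub eax, ecx: eax=18-25=-7
after add esi, 4: esi=204+4=208
after sub ebx, 2: ebx=10-2=8
cmp ebx, 0  (cmp 8,0)
jne again: taken
after mov ecx, [esi]: ecx=M[208]=20
after sub eax, ecx: eax=(-7)-20=-27
after add esi, 4: esi=208+4=212
after sub ebx, 2: ebx=8-2=6
cmp ebx, 0  (cmp 6,0)
jne again: taken
after mov ecx, [esi]: ecx=M[212]=-3
after sub eax, ecx: eax=(-27)-(-3)=-24
after add esi, 4: esi=212+4=216
after sub ebx, 2: ebx=6-2=4
cmp ebx, 0  (cmp 4,0)
jne again: taken
after mov ecx, [esi]: ecx=M[216]=11
after sub eax, ecx: eax=(-24)-11=-35
after add esi, 4: esi=216+4=220
after sub ebx, 2: ebx=4-2=2
cmp ebx, 0  (cmp 2,0)
jne again: taken
after mov ecx, [esi]: ecx=M[220]=2
after sub eax, ecx: eax=(-35)-2=-37
after add esi, 4: esi=220+4=224
after sub ebx, 2: ebx=2-2=0
cmp ebx, 0  (cmp 0,0)
jne again: not taken
mov [216], ecx → M[216]=2
halt.
Total executed instructions: 42.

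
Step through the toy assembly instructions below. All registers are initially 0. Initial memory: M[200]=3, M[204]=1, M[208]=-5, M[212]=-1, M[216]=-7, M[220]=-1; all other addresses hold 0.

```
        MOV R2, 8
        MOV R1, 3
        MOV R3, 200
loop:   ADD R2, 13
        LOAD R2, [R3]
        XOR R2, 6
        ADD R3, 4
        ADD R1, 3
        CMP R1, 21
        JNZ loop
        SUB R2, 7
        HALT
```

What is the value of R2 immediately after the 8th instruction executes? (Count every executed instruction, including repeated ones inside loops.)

5

MOV R2, 8 → R2=8
MOV R1, 3 → R1=3
MOV R3, 200 → R3=200
ADD R2, 13 → R2=8+13=21
LOAD R2, [R3] → R2=M[200]=3
XOR R2, 6 → R2=3^6=5
ADD R3, 4 → R3=200+4=204
ADD R1, 3 → R1=3+3=6
After step 8: R2 = 5.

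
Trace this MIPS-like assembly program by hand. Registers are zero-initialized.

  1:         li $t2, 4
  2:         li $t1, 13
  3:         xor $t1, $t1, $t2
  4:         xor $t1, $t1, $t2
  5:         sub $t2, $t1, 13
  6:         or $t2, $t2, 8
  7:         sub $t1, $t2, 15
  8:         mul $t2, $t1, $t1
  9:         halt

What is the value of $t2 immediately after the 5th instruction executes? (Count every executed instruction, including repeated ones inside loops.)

0

li $t2, 4 → $t2=4
li $t1, 13 → $t1=13
xor $t1, $t1, $t2 → $t1=13^4=9
xor $t1, $t1, $t2 → $t1=9^4=13
sub $t2, $t1, 13 → $t2=13-13=0
After step 5: $t2 = 0.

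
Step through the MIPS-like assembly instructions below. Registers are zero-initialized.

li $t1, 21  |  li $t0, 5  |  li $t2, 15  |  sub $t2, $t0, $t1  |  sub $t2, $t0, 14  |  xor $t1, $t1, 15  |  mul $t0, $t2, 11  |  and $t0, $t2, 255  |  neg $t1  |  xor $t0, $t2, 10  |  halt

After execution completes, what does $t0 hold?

-3

li $t1, 21 → $t1=21
li $t0, 5 → $t0=5
li $t2, 15 → $t2=15
sub $t2, $t0, $t1 → $t2=5-21=-16
sub $t2, $t0, 14 → $t2=5-14=-9
xor $t1, $t1, 15 → $t1=21^15=26
mul $t0, $t2, 11 → $t0=(-9)*11=-99
and $t0, $t2, 255 → $t0=(-9)&255=247
neg $t1 → $t1=-(26)=-26
xor $t0, $t2, 10 → $t0=(-9)^10=-3
halt.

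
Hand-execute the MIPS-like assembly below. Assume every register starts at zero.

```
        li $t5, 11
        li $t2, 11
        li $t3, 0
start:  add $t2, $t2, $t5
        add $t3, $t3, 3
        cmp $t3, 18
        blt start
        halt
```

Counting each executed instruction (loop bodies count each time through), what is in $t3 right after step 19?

12

li $t5, 11 → $t5=11
li $t2, 11 → $t2=11
li $t3, 0 → $t3=0
add $t2, $t2, $t5 → $t2=11+11=22
add $t3, $t3, 3 → $t3=0+3=3
cmp $t3, 18  (cmp 3,18)
blt start: taken
add $t2, $t2, $t5 → $t2=22+11=33
add $t3, $t3, 3 → $t3=3+3=6
cmp $t3, 18  (cmp 6,18)
blt start: taken
add $t2, $t2, $t5 → $t2=33+11=44
add $t3, $t3, 3 → $t3=6+3=9
cmp $t3, 18  (cmp 9,18)
blt start: taken
add $t2, $t2, $t5 → $t2=44+11=55
add $t3, $t3, 3 → $t3=9+3=12
cmp $t3, 18  (cmp 12,18)
blt start: taken
After step 19: $t3 = 12.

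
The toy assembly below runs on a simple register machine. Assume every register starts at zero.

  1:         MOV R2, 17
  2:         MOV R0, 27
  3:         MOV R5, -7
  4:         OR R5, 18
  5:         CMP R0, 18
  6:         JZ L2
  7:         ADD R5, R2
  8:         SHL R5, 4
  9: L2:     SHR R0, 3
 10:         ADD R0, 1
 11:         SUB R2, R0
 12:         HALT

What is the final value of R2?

13

R2=17
R0=27
R5=-7
R5=(-7)|18=-5
CMP R0, 18  (cmp 27,18)
JZ L2: not taken
R5=(-5)+17=12
R5=12<<4=192
R0=27>>3=3
R0=3+1=4
R2=17-4=13
halt.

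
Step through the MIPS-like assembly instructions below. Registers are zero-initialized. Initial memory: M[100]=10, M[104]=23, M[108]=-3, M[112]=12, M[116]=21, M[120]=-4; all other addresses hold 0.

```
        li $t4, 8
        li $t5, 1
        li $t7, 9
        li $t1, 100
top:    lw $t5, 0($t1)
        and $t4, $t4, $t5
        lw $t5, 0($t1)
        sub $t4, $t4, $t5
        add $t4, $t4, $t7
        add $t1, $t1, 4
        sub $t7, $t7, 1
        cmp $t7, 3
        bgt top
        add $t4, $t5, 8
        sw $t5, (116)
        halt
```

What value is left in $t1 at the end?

after li $t4, 8: $t4=8
after li $t5, 1: $t5=1
after li $t7, 9: $t7=9
after li $t1, 100: $t1=100
after lw $t5, 0($t1): $t5=M[100]=10
after and $t4, $t4, $t5: $t4=8&10=8
after lw $t5, 0($t1): $t5=M[100]=10
after sub $t4, $t4, $t5: $t4=8-10=-2
after add $t4, $t4, $t7: $t4=(-2)+9=7
after add $t1, $t1, 4: $t1=100+4=104
after sub $t7, $t7, 1: $t7=9-1=8
cmp $t7, 3  (cmp 8,3)
bgt top: taken
after lw $t5, 0($t1): $t5=M[104]=23
after and $t4, $t4, $t5: $t4=7&23=7
after lw $t5, 0($t1): $t5=M[104]=23
after sub $t4, $t4, $t5: $t4=7-23=-16
after add $t4, $t4, $t7: $t4=(-16)+8=-8
after add $t1, $t1, 4: $t1=104+4=108
after sub $t7, $t7, 1: $t7=8-1=7
cmp $t7, 3  (cmp 7,3)
bgt top: taken
after lw $t5, 0($t1): $t5=M[108]=-3
after and $t4, $t4, $t5: $t4=(-8)&(-3)=-8
after lw $t5, 0($t1): $t5=M[108]=-3
after sub $t4, $t4, $t5: $t4=(-8)-(-3)=-5
after add $t4, $t4, $t7: $t4=(-5)+7=2
after add $t1, $t1, 4: $t1=108+4=112
after sub $t7, $t7, 1: $t7=7-1=6
cmp $t7, 3  (cmp 6,3)
bgt top: taken
after lw $t5, 0($t1): $t5=M[112]=12
after and $t4, $t4, $t5: $t4=2&12=0
after lw $t5, 0($t1): $t5=M[112]=12
after sub $t4, $t4, $t5: $t4=0-12=-12
after add $t4, $t4, $t7: $t4=(-12)+6=-6
after add $t1, $t1, 4: $t1=112+4=116
after sub $t7, $t7, 1: $t7=6-1=5
cmp $t7, 3  (cmp 5,3)
bgt top: taken
after lw $t5, 0($t1): $t5=M[116]=21
after and $t4, $t4, $t5: $t4=(-6)&21=16
after lw $t5, 0($t1): $t5=M[116]=21
after sub $t4, $t4, $t5: $t4=16-21=-5
after add $t4, $t4, $t7: $t4=(-5)+5=0
after add $t1, $t1, 4: $t1=116+4=120
after sub $t7, $t7, 1: $t7=5-1=4
cmp $t7, 3  (cmp 4,3)
bgt top: taken
after lw $t5, 0($t1): $t5=M[120]=-4
after and $t4, $t4, $t5: $t4=0&(-4)=0
after lw $t5, 0($t1): $t5=M[120]=-4
after sub $t4, $t4, $t5: $t4=0-(-4)=4
after add $t4, $t4, $t7: $t4=4+4=8
after add $t1, $t1, 4: $t1=120+4=124
after sub $t7, $t7, 1: $t7=4-1=3
cmp $t7, 3  (cmp 3,3)
bgt top: not taken
after add $t4, $t5, 8: $t4=(-4)+8=4
sw $t5, (116) → M[116]=-4
halt.

124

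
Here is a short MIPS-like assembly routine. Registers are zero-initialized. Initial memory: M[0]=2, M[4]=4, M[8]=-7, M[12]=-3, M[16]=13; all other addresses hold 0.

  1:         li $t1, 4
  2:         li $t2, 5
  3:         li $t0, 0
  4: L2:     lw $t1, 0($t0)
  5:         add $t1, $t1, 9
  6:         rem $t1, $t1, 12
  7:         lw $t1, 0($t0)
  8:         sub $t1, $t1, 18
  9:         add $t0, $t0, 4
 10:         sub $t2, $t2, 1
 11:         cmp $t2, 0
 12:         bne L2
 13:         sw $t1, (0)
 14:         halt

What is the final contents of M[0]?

-5

$t1=4
$t2=5
$t0=0
$t1=M[0]=2
$t1=2+9=11
$t1=11%12=11
$t1=M[0]=2
$t1=2-18=-16
$t0=0+4=4
$t2=5-1=4
cmp $t2, 0  (cmp 4,0)
bne L2: taken
$t1=M[4]=4
$t1=4+9=13
$t1=13%12=1
$t1=M[4]=4
$t1=4-18=-14
$t0=4+4=8
$t2=4-1=3
cmp $t2, 0  (cmp 3,0)
bne L2: taken
$t1=M[8]=-7
$t1=(-7)+9=2
$t1=2%12=2
$t1=M[8]=-7
$t1=(-7)-18=-25
$t0=8+4=12
$t2=3-1=2
cmp $t2, 0  (cmp 2,0)
bne L2: taken
$t1=M[12]=-3
$t1=(-3)+9=6
$t1=6%12=6
$t1=M[12]=-3
$t1=(-3)-18=-21
$t0=12+4=16
$t2=2-1=1
cmp $t2, 0  (cmp 1,0)
bne L2: taken
$t1=M[16]=13
$t1=13+9=22
$t1=22%12=10
$t1=M[16]=13
$t1=13-18=-5
$t0=16+4=20
$t2=1-1=0
cmp $t2, 0  (cmp 0,0)
bne L2: not taken
sw $t1, (0) → M[0]=-5
halt.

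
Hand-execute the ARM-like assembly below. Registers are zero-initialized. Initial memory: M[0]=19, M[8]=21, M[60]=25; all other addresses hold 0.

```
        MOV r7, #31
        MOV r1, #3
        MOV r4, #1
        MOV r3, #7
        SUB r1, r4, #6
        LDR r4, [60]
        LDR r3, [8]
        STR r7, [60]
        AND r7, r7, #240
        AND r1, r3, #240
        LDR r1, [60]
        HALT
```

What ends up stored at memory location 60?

r7=31
r1=3
r4=1
r3=7
r1=1-6=-5
r4=M[60]=25
r3=M[8]=21
STR r7, [60] → M[60]=31
r7=31&240=16
r1=21&240=16
r1=M[60]=31
halt.

31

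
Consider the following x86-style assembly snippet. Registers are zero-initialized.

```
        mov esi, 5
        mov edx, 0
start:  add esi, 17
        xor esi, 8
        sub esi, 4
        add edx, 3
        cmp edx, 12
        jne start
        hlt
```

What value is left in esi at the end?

mov esi, 5 → esi=5
mov edx, 0 → edx=0
add esi, 17 → esi=5+17=22
xor esi, 8 → esi=22^8=30
sub esi, 4 → esi=30-4=26
add edx, 3 → edx=0+3=3
cmp edx, 12  (cmp 3,12)
jne start: taken
add esi, 17 → esi=26+17=43
xor esi, 8 → esi=43^8=35
sub esi, 4 → esi=35-4=31
add edx, 3 → edx=3+3=6
cmp edx, 12  (cmp 6,12)
jne start: taken
add esi, 17 → esi=31+17=48
xor esi, 8 → esi=48^8=56
sub esi, 4 → esi=56-4=52
add edx, 3 → edx=6+3=9
cmp edx, 12  (cmp 9,12)
jne start: taken
add esi, 17 → esi=52+17=69
xor esi, 8 → esi=69^8=77
sub esi, 4 → esi=77-4=73
add edx, 3 → edx=9+3=12
cmp edx, 12  (cmp 12,12)
jne start: not taken
halt.

73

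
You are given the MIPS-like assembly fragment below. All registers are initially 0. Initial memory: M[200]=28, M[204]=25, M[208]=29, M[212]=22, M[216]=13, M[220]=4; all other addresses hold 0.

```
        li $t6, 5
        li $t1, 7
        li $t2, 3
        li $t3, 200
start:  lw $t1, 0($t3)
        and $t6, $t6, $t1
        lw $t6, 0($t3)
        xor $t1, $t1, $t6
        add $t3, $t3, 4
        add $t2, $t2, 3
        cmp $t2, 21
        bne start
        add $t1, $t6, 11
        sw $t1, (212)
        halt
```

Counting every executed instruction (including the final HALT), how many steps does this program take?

55

after li $t6, 5: $t6=5
after li $t1, 7: $t1=7
after li $t2, 3: $t2=3
after li $t3, 200: $t3=200
after lw $t1, 0($t3): $t1=M[200]=28
after and $t6, $t6, $t1: $t6=5&28=4
after lw $t6, 0($t3): $t6=M[200]=28
after xor $t1, $t1, $t6: $t1=28^28=0
after add $t3, $t3, 4: $t3=200+4=204
after add $t2, $t2, 3: $t2=3+3=6
cmp $t2, 21  (cmp 6,21)
bne start: taken
after lw $t1, 0($t3): $t1=M[204]=25
after and $t6, $t6, $t1: $t6=28&25=24
after lw $t6, 0($t3): $t6=M[204]=25
after xor $t1, $t1, $t6: $t1=25^25=0
after add $t3, $t3, 4: $t3=204+4=208
after add $t2, $t2, 3: $t2=6+3=9
cmp $t2, 21  (cmp 9,21)
bne start: taken
after lw $t1, 0($t3): $t1=M[208]=29
after and $t6, $t6, $t1: $t6=25&29=25
after lw $t6, 0($t3): $t6=M[208]=29
after xor $t1, $t1, $t6: $t1=29^29=0
after add $t3, $t3, 4: $t3=208+4=212
after add $t2, $t2, 3: $t2=9+3=12
cmp $t2, 21  (cmp 12,21)
bne start: taken
after lw $t1, 0($t3): $t1=M[212]=22
after and $t6, $t6, $t1: $t6=29&22=20
after lw $t6, 0($t3): $t6=M[212]=22
after xor $t1, $t1, $t6: $t1=22^22=0
after add $t3, $t3, 4: $t3=212+4=216
after add $t2, $t2, 3: $t2=12+3=15
cmp $t2, 21  (cmp 15,21)
bne start: taken
after lw $t1, 0($t3): $t1=M[216]=13
after and $t6, $t6, $t1: $t6=22&13=4
after lw $t6, 0($t3): $t6=M[216]=13
after xor $t1, $t1, $t6: $t1=13^13=0
after add $t3, $t3, 4: $t3=216+4=220
after add $t2, $t2, 3: $t2=15+3=18
cmp $t2, 21  (cmp 18,21)
bne start: taken
after lw $t1, 0($t3): $t1=M[220]=4
after and $t6, $t6, $t1: $t6=13&4=4
after lw $t6, 0($t3): $t6=M[220]=4
after xor $t1, $t1, $t6: $t1=4^4=0
after add $t3, $t3, 4: $t3=220+4=224
after add $t2, $t2, 3: $t2=18+3=21
cmp $t2, 21  (cmp 21,21)
bne start: not taken
after add $t1, $t6, 11: $t1=4+11=15
sw $t1, (212) → M[212]=15
halt.
Total executed instructions: 55.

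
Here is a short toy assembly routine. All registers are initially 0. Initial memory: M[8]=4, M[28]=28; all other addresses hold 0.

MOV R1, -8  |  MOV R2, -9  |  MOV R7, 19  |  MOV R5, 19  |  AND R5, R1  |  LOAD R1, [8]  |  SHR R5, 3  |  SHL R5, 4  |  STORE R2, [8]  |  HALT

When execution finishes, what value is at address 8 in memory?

-9

MOV R1, -8 → R1=-8
MOV R2, -9 → R2=-9
MOV R7, 19 → R7=19
MOV R5, 19 → R5=19
AND R5, R1 → R5=19&(-8)=16
LOAD R1, [8] → R1=M[8]=4
SHR R5, 3 → R5=16>>3=2
SHL R5, 4 → R5=2<<4=32
STORE R2, [8] → M[8]=-9
halt.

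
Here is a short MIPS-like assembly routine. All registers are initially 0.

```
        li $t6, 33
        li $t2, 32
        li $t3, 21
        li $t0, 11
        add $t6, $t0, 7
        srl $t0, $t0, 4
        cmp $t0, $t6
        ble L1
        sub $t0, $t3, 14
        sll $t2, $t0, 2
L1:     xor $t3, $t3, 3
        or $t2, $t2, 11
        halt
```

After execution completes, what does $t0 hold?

0

after li $t6, 33: $t6=33
after li $t2, 32: $t2=32
after li $t3, 21: $t3=21
after li $t0, 11: $t0=11
after add $t6, $t0, 7: $t6=11+7=18
after srl $t0, $t0, 4: $t0=11>>4=0
cmp $t0, $t6  (cmp 0,18)
ble L1: taken
after xor $t3, $t3, 3: $t3=21^3=22
after or $t2, $t2, 11: $t2=32|11=43
halt.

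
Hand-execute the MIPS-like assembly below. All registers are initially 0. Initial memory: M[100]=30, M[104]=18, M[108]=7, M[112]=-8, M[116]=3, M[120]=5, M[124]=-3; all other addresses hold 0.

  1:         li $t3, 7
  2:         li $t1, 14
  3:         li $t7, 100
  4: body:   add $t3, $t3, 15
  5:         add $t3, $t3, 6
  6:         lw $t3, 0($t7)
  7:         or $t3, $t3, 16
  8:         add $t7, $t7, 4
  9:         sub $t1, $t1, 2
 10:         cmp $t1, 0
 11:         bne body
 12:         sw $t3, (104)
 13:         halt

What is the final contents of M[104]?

-3

after li $t3, 7: $t3=7
after li $t1, 14: $t1=14
after li $t7, 100: $t7=100
after add $t3, $t3, 15: $t3=7+15=22
after add $t3, $t3, 6: $t3=22+6=28
after lw $t3, 0($t7): $t3=M[100]=30
after or $t3, $t3, 16: $t3=30|16=30
after add $t7, $t7, 4: $t7=100+4=104
after sub $t1, $t1, 2: $t1=14-2=12
cmp $t1, 0  (cmp 12,0)
bne body: taken
after add $t3, $t3, 15: $t3=30+15=45
after add $t3, $t3, 6: $t3=45+6=51
after lw $t3, 0($t7): $t3=M[104]=18
after or $t3, $t3, 16: $t3=18|16=18
after add $t7, $t7, 4: $t7=104+4=108
after sub $t1, $t1, 2: $t1=12-2=10
cmp $t1, 0  (cmp 10,0)
bne body: taken
after add $t3, $t3, 15: $t3=18+15=33
after add $t3, $t3, 6: $t3=33+6=39
after lw $t3, 0($t7): $t3=M[108]=7
after or $t3, $t3, 16: $t3=7|16=23
after add $t7, $t7, 4: $t7=108+4=112
after sub $t1, $t1, 2: $t1=10-2=8
cmp $t1, 0  (cmp 8,0)
bne body: taken
after add $t3, $t3, 15: $t3=23+15=38
after add $t3, $t3, 6: $t3=38+6=44
after lw $t3, 0($t7): $t3=M[112]=-8
after or $t3, $t3, 16: $t3=(-8)|16=-8
after add $t7, $t7, 4: $t7=112+4=116
after sub $t1, $t1, 2: $t1=8-2=6
cmp $t1, 0  (cmp 6,0)
bne body: taken
after add $t3, $t3, 15: $t3=(-8)+15=7
after add $t3, $t3, 6: $t3=7+6=13
after lw $t3, 0($t7): $t3=M[116]=3
after or $t3, $t3, 16: $t3=3|16=19
after add $t7, $t7, 4: $t7=116+4=120
after sub $t1, $t1, 2: $t1=6-2=4
cmp $t1, 0  (cmp 4,0)
bne body: taken
after add $t3, $t3, 15: $t3=19+15=34
after add $t3, $t3, 6: $t3=34+6=40
after lw $t3, 0($t7): $t3=M[120]=5
after or $t3, $t3, 16: $t3=5|16=21
after add $t7, $t7, 4: $t7=120+4=124
after sub $t1, $t1, 2: $t1=4-2=2
cmp $t1, 0  (cmp 2,0)
bne body: taken
after add $t3, $t3, 15: $t3=21+15=36
after add $t3, $t3, 6: $t3=36+6=42
after lw $t3, 0($t7): $t3=M[124]=-3
after or $t3, $t3, 16: $t3=(-3)|16=-3
after add $t7, $t7, 4: $t7=124+4=128
after sub $t1, $t1, 2: $t1=2-2=0
cmp $t1, 0  (cmp 0,0)
bne body: not taken
sw $t3, (104) → M[104]=-3
halt.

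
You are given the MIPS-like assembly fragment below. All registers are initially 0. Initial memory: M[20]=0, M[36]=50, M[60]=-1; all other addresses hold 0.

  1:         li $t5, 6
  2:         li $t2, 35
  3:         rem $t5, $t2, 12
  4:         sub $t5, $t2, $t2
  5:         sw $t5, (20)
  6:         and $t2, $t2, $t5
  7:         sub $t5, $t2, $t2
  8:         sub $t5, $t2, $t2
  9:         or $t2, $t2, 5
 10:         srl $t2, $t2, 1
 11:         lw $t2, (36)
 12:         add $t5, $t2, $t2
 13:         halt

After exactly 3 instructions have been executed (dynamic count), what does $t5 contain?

li $t5, 6 → $t5=6
li $t2, 35 → $t2=35
rem $t5, $t2, 12 → $t5=35%12=11
After step 3: $t5 = 11.

11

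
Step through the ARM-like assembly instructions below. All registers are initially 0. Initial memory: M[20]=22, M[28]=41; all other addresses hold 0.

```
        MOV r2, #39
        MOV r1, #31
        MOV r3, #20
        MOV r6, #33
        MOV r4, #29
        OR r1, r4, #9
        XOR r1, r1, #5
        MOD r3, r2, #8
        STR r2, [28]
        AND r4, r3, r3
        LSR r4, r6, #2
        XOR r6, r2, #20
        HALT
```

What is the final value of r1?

r2=39
r1=31
r3=20
r6=33
r4=29
r1=29|9=29
r1=29^5=24
r3=39%8=7
STR r2, [28] → M[28]=39
r4=7&7=7
r4=33>>2=8
r6=39^20=51
halt.

24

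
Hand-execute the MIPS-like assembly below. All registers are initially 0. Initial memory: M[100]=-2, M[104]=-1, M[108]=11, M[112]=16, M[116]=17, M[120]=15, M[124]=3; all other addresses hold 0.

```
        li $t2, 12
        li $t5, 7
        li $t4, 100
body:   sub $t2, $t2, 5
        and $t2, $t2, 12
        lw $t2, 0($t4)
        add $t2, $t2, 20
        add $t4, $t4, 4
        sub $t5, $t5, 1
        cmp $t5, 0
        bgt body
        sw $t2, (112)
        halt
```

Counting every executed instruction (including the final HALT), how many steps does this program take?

$t2=12
$t5=7
$t4=100
$t2=12-5=7
$t2=7&12=4
$t2=M[100]=-2
$t2=(-2)+20=18
$t4=100+4=104
$t5=7-1=6
cmp $t5, 0  (cmp 6,0)
bgt body: taken
$t2=18-5=13
$t2=13&12=12
$t2=M[104]=-1
$t2=(-1)+20=19
$t4=104+4=108
$t5=6-1=5
cmp $t5, 0  (cmp 5,0)
bgt body: taken
$t2=19-5=14
$t2=14&12=12
$t2=M[108]=11
$t2=11+20=31
$t4=108+4=112
$t5=5-1=4
cmp $t5, 0  (cmp 4,0)
bgt body: taken
$t2=31-5=26
$t2=26&12=8
$t2=M[112]=16
$t2=16+20=36
$t4=112+4=116
$t5=4-1=3
cmp $t5, 0  (cmp 3,0)
bgt body: taken
$t2=36-5=31
$t2=31&12=12
$t2=M[116]=17
$t2=17+20=37
$t4=116+4=120
$t5=3-1=2
cmp $t5, 0  (cmp 2,0)
bgt body: taken
$t2=37-5=32
$t2=32&12=0
$t2=M[120]=15
$t2=15+20=35
$t4=120+4=124
$t5=2-1=1
cmp $t5, 0  (cmp 1,0)
bgt body: taken
$t2=35-5=30
$t2=30&12=12
$t2=M[124]=3
$t2=3+20=23
$t4=124+4=128
$t5=1-1=0
cmp $t5, 0  (cmp 0,0)
bgt body: not taken
sw $t2, (112) → M[112]=23
halt.
Total executed instructions: 61.

61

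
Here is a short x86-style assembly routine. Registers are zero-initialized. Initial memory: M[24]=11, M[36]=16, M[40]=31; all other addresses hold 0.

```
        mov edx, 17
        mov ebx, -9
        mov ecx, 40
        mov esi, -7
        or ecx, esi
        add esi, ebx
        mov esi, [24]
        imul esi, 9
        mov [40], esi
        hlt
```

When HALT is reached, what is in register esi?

after mov edx, 17: edx=17
after mov ebx, -9: ebx=-9
after mov ecx, 40: ecx=40
after mov esi, -7: esi=-7
after or ecx, esi: ecx=40|(-7)=-7
after add esi, ebx: esi=(-7)+(-9)=-16
after mov esi, [24]: esi=M[24]=11
after imul esi, 9: esi=11*9=99
mov [40], esi → M[40]=99
halt.

99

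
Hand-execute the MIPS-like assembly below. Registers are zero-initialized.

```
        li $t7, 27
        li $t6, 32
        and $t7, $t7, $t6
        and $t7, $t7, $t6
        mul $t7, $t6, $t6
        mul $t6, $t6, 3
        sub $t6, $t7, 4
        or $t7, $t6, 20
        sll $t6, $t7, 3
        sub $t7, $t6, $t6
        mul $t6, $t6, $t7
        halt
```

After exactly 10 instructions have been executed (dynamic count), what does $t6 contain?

8160

li $t7, 27 → $t7=27
li $t6, 32 → $t6=32
and $t7, $t7, $t6 → $t7=27&32=0
and $t7, $t7, $t6 → $t7=0&32=0
mul $t7, $t6, $t6 → $t7=32*32=1024
mul $t6, $t6, 3 → $t6=32*3=96
sub $t6, $t7, 4 → $t6=1024-4=1020
or $t7, $t6, 20 → $t7=1020|20=1020
sll $t6, $t7, 3 → $t6=1020<<3=8160
sub $t7, $t6, $t6 → $t7=8160-8160=0
After step 10: $t6 = 8160.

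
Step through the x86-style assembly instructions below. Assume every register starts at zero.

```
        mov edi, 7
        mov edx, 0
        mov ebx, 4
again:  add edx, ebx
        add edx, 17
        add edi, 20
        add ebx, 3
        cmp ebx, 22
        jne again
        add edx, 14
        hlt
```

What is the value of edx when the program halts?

edi=7
edx=0
ebx=4
edx=0+4=4
edx=4+17=21
edi=7+20=27
ebx=4+3=7
cmp ebx, 22  (cmp 7,22)
jne again: taken
edx=21+7=28
edx=28+17=45
edi=27+20=47
ebx=7+3=10
cmp ebx, 22  (cmp 10,22)
jne again: taken
edx=45+10=55
edx=55+17=72
edi=47+20=67
ebx=10+3=13
cmp ebx, 22  (cmp 13,22)
jne again: taken
edx=72+13=85
edx=85+17=102
edi=67+20=87
ebx=13+3=16
cmp ebx, 22  (cmp 16,22)
jne again: taken
edx=102+16=118
edx=118+17=135
edi=87+20=107
ebx=16+3=19
cmp ebx, 22  (cmp 19,22)
jne again: taken
edx=135+19=154
edx=154+17=171
edi=107+20=127
ebx=19+3=22
cmp ebx, 22  (cmp 22,22)
jne again: not taken
edx=171+14=185
halt.

185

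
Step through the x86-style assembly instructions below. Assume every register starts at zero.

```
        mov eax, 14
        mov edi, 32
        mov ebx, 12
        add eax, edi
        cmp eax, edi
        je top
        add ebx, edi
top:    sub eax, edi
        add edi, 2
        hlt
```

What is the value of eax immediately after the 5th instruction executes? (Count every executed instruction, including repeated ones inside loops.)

mov eax, 14 → eax=14
mov edi, 32 → edi=32
mov ebx, 12 → ebx=12
add eax, edi → eax=14+32=46
cmp eax, edi  (cmp 46,32)
After step 5: eax = 46.

46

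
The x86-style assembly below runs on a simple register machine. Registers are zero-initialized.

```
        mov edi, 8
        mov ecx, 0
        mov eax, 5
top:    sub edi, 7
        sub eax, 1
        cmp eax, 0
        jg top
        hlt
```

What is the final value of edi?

-27

mov edi, 8 → edi=8
mov ecx, 0 → ecx=0
mov eax, 5 → eax=5
sub edi, 7 → edi=8-7=1
sub eax, 1 → eax=5-1=4
cmp eax, 0  (cmp 4,0)
jg top: taken
sub edi, 7 → edi=1-7=-6
sub eax, 1 → eax=4-1=3
cmp eax, 0  (cmp 3,0)
jg top: taken
sub edi, 7 → edi=(-6)-7=-13
sub eax, 1 → eax=3-1=2
cmp eax, 0  (cmp 2,0)
jg top: taken
sub edi, 7 → edi=(-13)-7=-20
sub eax, 1 → eax=2-1=1
cmp eax, 0  (cmp 1,0)
jg top: taken
sub edi, 7 → edi=(-20)-7=-27
sub eax, 1 → eax=1-1=0
cmp eax, 0  (cmp 0,0)
jg top: not taken
halt.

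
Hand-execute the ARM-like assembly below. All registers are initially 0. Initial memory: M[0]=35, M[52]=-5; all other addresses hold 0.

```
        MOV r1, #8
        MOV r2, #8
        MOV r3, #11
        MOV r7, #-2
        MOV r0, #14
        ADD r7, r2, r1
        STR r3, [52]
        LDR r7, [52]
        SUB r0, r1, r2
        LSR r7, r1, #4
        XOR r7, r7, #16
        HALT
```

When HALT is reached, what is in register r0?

0

MOV r1, #8 → r1=8
MOV r2, #8 → r2=8
MOV r3, #11 → r3=11
MOV r7, #-2 → r7=-2
MOV r0, #14 → r0=14
ADD r7, r2, r1 → r7=8+8=16
STR r3, [52] → M[52]=11
LDR r7, [52] → r7=M[52]=11
SUB r0, r1, r2 → r0=8-8=0
LSR r7, r1, #4 → r7=8>>4=0
XOR r7, r7, #16 → r7=0^16=16
halt.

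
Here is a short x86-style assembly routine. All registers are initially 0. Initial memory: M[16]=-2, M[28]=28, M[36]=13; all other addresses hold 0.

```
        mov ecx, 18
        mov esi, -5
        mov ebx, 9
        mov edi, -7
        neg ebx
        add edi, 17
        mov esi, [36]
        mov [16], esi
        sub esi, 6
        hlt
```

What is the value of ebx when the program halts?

-9

ecx=18
esi=-5
ebx=9
edi=-7
ebx=-(9)=-9
edi=(-7)+17=10
esi=M[36]=13
mov [16], esi → M[16]=13
esi=13-6=7
halt.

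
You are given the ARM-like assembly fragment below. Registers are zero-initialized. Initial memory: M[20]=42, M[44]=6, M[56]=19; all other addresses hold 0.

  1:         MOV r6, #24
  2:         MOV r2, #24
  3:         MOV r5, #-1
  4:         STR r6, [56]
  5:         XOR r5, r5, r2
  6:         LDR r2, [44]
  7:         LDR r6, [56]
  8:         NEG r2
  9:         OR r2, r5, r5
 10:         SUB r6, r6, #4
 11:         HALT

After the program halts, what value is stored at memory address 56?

24

r6=24
r2=24
r5=-1
STR r6, [56] → M[56]=24
r5=(-1)^24=-25
r2=M[44]=6
r6=M[56]=24
r2=-(6)=-6
r2=(-25)|(-25)=-25
r6=24-4=20
halt.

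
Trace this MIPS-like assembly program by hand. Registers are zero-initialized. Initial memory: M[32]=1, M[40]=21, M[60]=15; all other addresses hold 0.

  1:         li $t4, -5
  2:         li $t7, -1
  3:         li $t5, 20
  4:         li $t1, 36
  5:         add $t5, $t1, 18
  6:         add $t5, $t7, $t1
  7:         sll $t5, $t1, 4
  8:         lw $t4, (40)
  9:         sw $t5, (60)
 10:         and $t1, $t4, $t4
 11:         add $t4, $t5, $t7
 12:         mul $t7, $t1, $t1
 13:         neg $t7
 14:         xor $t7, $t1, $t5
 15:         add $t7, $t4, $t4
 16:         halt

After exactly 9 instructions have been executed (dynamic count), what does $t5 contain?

576

li $t4, -5 → $t4=-5
li $t7, -1 → $t7=-1
li $t5, 20 → $t5=20
li $t1, 36 → $t1=36
add $t5, $t1, 18 → $t5=36+18=54
add $t5, $t7, $t1 → $t5=(-1)+36=35
sll $t5, $t1, 4 → $t5=36<<4=576
lw $t4, (40) → $t4=M[40]=21
sw $t5, (60) → M[60]=576
After step 9: $t5 = 576.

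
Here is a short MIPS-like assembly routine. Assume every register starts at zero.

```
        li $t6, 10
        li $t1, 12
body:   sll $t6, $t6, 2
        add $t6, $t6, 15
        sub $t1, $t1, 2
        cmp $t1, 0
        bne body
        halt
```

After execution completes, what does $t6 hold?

after li $t6, 10: $t6=10
after li $t1, 12: $t1=12
after sll $t6, $t6, 2: $t6=10<<2=40
after add $t6, $t6, 15: $t6=40+15=55
after sub $t1, $t1, 2: $t1=12-2=10
cmp $t1, 0  (cmp 10,0)
bne body: taken
after sll $t6, $t6, 2: $t6=55<<2=220
after add $t6, $t6, 15: $t6=220+15=235
after sub $t1, $t1, 2: $t1=10-2=8
cmp $t1, 0  (cmp 8,0)
bne body: taken
after sll $t6, $t6, 2: $t6=235<<2=940
after add $t6, $t6, 15: $t6=940+15=955
after sub $t1, $t1, 2: $t1=8-2=6
cmp $t1, 0  (cmp 6,0)
bne body: taken
after sll $t6, $t6, 2: $t6=955<<2=3820
after add $t6, $t6, 15: $t6=3820+15=3835
after sub $t1, $t1, 2: $t1=6-2=4
cmp $t1, 0  (cmp 4,0)
bne body: taken
after sll $t6, $t6, 2: $t6=3835<<2=15340
after add $t6, $t6, 15: $t6=15340+15=15355
after sub $t1, $t1, 2: $t1=4-2=2
cmp $t1, 0  (cmp 2,0)
bne body: taken
after sll $t6, $t6, 2: $t6=15355<<2=61420
after add $t6, $t6, 15: $t6=61420+15=61435
after sub $t1, $t1, 2: $t1=2-2=0
cmp $t1, 0  (cmp 0,0)
bne body: not taken
halt.

61435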